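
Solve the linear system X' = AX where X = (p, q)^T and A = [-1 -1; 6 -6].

Coefficient matrix A = [[-1, -1], [6, -6]].
Characteristic polynomial det(A - λI) = λ^2 + 7λ + 12 = 0.
Eigenvalues λ = -3, -4.
For λ=-3: (A-λI) row 1 is [2, -1], so an eigenvector is (1, 2).
For λ=-4: (A-λI) row 1 is [3, -1], so an eigenvector is (-1, -3).
General solution: C_1e^(-3t)(1,2) + C_2e^(-4t)(-1,-3).

p(t) = C_1e^(-3t) - C_2e^(-4t), q(t) = 2C_1e^(-3t) - 3C_2e^(-4t)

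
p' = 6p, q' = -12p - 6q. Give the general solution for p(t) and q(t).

p(t) = -C_2e^(6t), q(t) = C_1e^(-6t) + C_2e^(6t)

Coefficient matrix A = [[6, 0], [-12, -6]].
Characteristic polynomial det(A - λI) = λ^2 - 36 = 0.
Eigenvalues λ = -6, 6.
For λ=-6: (A-λI) row 1 is [12, 0], so an eigenvector is (0, 1).
For λ=6: (A-λI) row 2 is [-12, -12], so an eigenvector is (-1, 1).
General solution: C_1e^(-6t)(0,1) + C_2e^(6t)(-1,1).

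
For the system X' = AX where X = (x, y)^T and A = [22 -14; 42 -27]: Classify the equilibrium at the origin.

saddle

A = [[22,-14],[42,-27]]; det(A-λI) = λ^2 + 5λ - 6.
λ = 1, -6: opposite signs.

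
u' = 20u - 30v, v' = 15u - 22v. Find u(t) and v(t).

Coefficient matrix A = [[20, -30], [15, -22]].
Characteristic polynomial det(A - λI) = λ^2 + 2λ + 10 = 0.
Eigenvalues λ = -1 ± 3i (complex conjugate pair).
For λ=-1+3i: an eigenvector is (3,2) - i(1,1) = (3 - i, 2 - i).
A real fundamental pair from Re and Im of e^((-1+3i)t)v: X_1 = e^(-t)(cos(3t)·(3,2) + sin(3t)·(1,1)), X_2 = e^(-t)(sin(3t)·(3,2) - cos(3t)·(1,1)).
General solution: C_1X_1 + C_2X_2.

u(t) = C_1e^(-t)sin(3t) + 3C_1e^(-t)cos(3t) + 3C_2e^(-t)sin(3t) - C_2e^(-t)cos(3t), v(t) = C_1e^(-t)sin(3t) + 2C_1e^(-t)cos(3t) + 2C_2e^(-t)sin(3t) - C_2e^(-t)cos(3t)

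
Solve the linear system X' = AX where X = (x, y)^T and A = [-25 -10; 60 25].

Coefficient matrix A = [[-25, -10], [60, 25]].
Characteristic polynomial det(A - λI) = λ^2 - 25 = 0.
Eigenvalues λ = 5, -5.
For λ=5: (A-λI) row 1 is [-30, -10], so an eigenvector is (1, -3).
For λ=-5: (A-λI) row 1 is [-20, -10], so an eigenvector is (1, -2).
General solution: K_1e^(5t)(1,-3) + K_2e^(-5t)(1,-2).

x(t) = K_1e^(5t) + K_2e^(-5t), y(t) = -3K_1e^(5t) - 2K_2e^(-5t)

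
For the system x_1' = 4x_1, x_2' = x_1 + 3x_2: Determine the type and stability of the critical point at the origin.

unstable node

A = [[4,0],[1,3]]; det(A-λI) = λ^2 - 7λ + 12.
λ = 3, 4: both positive.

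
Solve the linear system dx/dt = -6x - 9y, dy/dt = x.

x(t) = -3K_1e^(-3t) - 3K_2te^(-3t) - 2K_2e^(-3t), y(t) = K_1e^(-3t) + K_2te^(-3t) + K_2e^(-3t)

Coefficient matrix A = [[-6, -9], [1, 0]].
Characteristic polynomial det(A - λI) = λ^2 + 6λ + 9 = 0.
Single eigenvalue λ = -3 with algebraic multiplicity 2.
Eigenvector v = (-3,1); generalized eigenvector w with (A-λI)w=v is (-2,1).
General solution: e^(-3t)[K_1·v + K_2·(t·v + w)].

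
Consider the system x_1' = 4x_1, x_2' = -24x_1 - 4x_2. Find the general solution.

Coefficient matrix A = [[4, 0], [-24, -4]].
Characteristic polynomial det(A - λI) = λ^2 - 16 = 0.
Eigenvalues λ = -4, 4.
For λ=-4: (A-λI) row 1 is [8, 0], so an eigenvector is (0, 1).
For λ=4: (A-λI) row 2 is [-24, -8], so an eigenvector is (-1, 3).
General solution: c_1e^(-4t)(0,1) + c_2e^(4t)(-1,3).

x_1(t) = -c_2e^(4t), x_2(t) = c_1e^(-4t) + 3c_2e^(4t)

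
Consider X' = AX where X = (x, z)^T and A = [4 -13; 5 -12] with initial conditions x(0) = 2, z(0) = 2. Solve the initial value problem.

x(t) = -10e^(-4t)sin(t) + 2e^(-4t)cos(t), z(t) = -6e^(-4t)sin(t) + 2e^(-4t)cos(t)

Coefficient matrix A = [[4, -13], [5, -12]].
Characteristic polynomial det(A - λI) = λ^2 + 8λ + 17 = 0.
Eigenvalues λ = -4 ± i (complex conjugate pair).
For λ=-4+i: an eigenvector is (-3,-2) - i(2,1) = (-3 - 2i, -2 - i).
A real fundamental pair from Re and Im of e^((-4+i)t)v: X_1 = e^(-4t)(cos(t)·(-3,-2) + sin(t)·(2,1)), X_2 = e^(-4t)(sin(t)·(-3,-2) - cos(t)·(2,1)).
General solution: K_1X_1 + K_2X_2.
Applying x(0)=2, z(0)=2 gives K_1=-2, K_2=2.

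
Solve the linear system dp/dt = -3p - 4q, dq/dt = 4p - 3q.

Coefficient matrix A = [[-3, -4], [4, -3]].
Characteristic polynomial det(A - λI) = λ^2 + 6λ + 25 = 0.
Eigenvalues λ = -3 ± 4i (complex conjugate pair).
For λ=-3+4i: an eigenvector is (0,1) - i(-1,0) = (0 + i, 1).
A real fundamental pair from Re and Im of e^((-3+4i)t)v: X_1 = e^(-3t)(cos(4t)·(0,1) + sin(4t)·(-1,0)), X_2 = e^(-3t)(sin(4t)·(0,1) - cos(4t)·(-1,0)).
General solution: K_1X_1 + K_2X_2.

p(t) = -K_1e^(-3t)sin(4t) + K_2e^(-3t)cos(4t), q(t) = K_1e^(-3t)cos(4t) + K_2e^(-3t)sin(4t)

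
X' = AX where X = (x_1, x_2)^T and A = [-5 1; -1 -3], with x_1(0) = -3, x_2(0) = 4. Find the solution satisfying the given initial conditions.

Coefficient matrix A = [[-5, 1], [-1, -3]].
Characteristic polynomial det(A - λI) = λ^2 + 8λ + 16 = 0.
Single eigenvalue λ = -4 with algebraic multiplicity 2.
Eigenvector v = (-1,-1); generalized eigenvector w with (A-λI)w=v is (2,1).
General solution: e^(-4t)[K_1·v + K_2·(t·v + w)].
Applying x_1(0)=-3, x_2(0)=4 gives K_1=-11, K_2=-7.

x_1(t) = 7te^(-4t) - 3e^(-4t), x_2(t) = 7te^(-4t) + 4e^(-4t)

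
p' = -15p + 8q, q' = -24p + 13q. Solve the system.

Coefficient matrix A = [[-15, 8], [-24, 13]].
Characteristic polynomial det(A - λI) = λ^2 + 2λ - 3 = 0.
Eigenvalues λ = -3, 1.
For λ=-3: (A-λI) row 1 is [-12, 8], so an eigenvector is (2, 3).
For λ=1: (A-λI) row 1 is [-16, 8], so an eigenvector is (1, 2).
General solution: c_1e^(-3t)(2,3) + c_2e^(t)(1,2).

p(t) = 2c_1e^(-3t) + c_2e^(t), q(t) = 3c_1e^(-3t) + 2c_2e^(t)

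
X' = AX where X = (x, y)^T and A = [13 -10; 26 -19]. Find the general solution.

Coefficient matrix A = [[13, -10], [26, -19]].
Characteristic polynomial det(A - λI) = λ^2 + 6λ + 13 = 0.
Eigenvalues λ = -3 ± 2i (complex conjugate pair).
For λ=-3+2i: an eigenvector is (-1,-2) - i(2,3) = (-1 - 2i, -2 - 3i).
A real fundamental pair from Re and Im of e^((-3+2i)t)v: X_1 = e^(-3t)(cos(2t)·(-1,-2) + sin(2t)·(2,3)), X_2 = e^(-3t)(sin(2t)·(-1,-2) - cos(2t)·(2,3)).
General solution: C_1X_1 + C_2X_2.

x(t) = 2C_1e^(-3t)sin(2t) - C_1e^(-3t)cos(2t) - C_2e^(-3t)sin(2t) - 2C_2e^(-3t)cos(2t), y(t) = 3C_1e^(-3t)sin(2t) - 2C_1e^(-3t)cos(2t) - 2C_2e^(-3t)sin(2t) - 3C_2e^(-3t)cos(2t)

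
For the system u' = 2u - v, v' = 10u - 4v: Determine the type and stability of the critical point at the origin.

A = [[2,-1],[10,-4]]; det(A-λI) = λ^2 + 2λ + 2.
λ = -1 ± i: negative real part.

stable spiral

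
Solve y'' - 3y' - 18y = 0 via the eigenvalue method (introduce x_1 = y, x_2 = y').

y(t) = K_1e^(6t) + K_2e^(-3t)

Let x_1 = y, x_2 = y'. Then x_1' = x_2 and x_2' = 18x_1 + 3x_2.
A = [[0,1],[18,3]]; det(A-λI) = λ^2 - 3λ - 18.
Eigenvalues λ = 6, -3 with eigenvectors (1,6), (1,-3).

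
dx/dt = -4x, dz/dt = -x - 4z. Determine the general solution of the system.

Coefficient matrix A = [[-4, 0], [-1, -4]].
Characteristic polynomial det(A - λI) = λ^2 + 8λ + 16 = 0.
Single eigenvalue λ = -4 with algebraic multiplicity 2.
Eigenvector v = (0,1); generalized eigenvector w with (A-λI)w=v is (-1,1).
General solution: e^(-4t)[K_1·v + K_2·(t·v + w)].

x(t) = -K_2e^(-4t), z(t) = K_1e^(-4t) + K_2te^(-4t) + K_2e^(-4t)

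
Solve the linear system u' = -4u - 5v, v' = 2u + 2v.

u(t) = -K_1e^(-t)sin(t) + 2K_1e^(-t)cos(t) + 2K_2e^(-t)sin(t) + K_2e^(-t)cos(t), v(t) = K_1e^(-t)sin(t) - K_1e^(-t)cos(t) - K_2e^(-t)sin(t) - K_2e^(-t)cos(t)

Coefficient matrix A = [[-4, -5], [2, 2]].
Characteristic polynomial det(A - λI) = λ^2 + 2λ + 2 = 0.
Eigenvalues λ = -1 ± i (complex conjugate pair).
For λ=-1+i: an eigenvector is (2,-1) - i(-1,1) = (2 + i, -1 - i).
A real fundamental pair from Re and Im of e^((-1+i)t)v: X_1 = e^(-t)(cos(t)·(2,-1) + sin(t)·(-1,1)), X_2 = e^(-t)(sin(t)·(2,-1) - cos(t)·(-1,1)).
General solution: K_1X_1 + K_2X_2.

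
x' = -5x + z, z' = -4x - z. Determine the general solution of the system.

Coefficient matrix A = [[-5, 1], [-4, -1]].
Characteristic polynomial det(A - λI) = λ^2 + 6λ + 9 = 0.
Single eigenvalue λ = -3 with algebraic multiplicity 2.
Eigenvector v = (-1,-2); generalized eigenvector w with (A-λI)w=v is (1,1).
General solution: e^(-3t)[C_1·v + C_2·(t·v + w)].

x(t) = -C_1e^(-3t) - C_2te^(-3t) + C_2e^(-3t), z(t) = -2C_1e^(-3t) - 2C_2te^(-3t) + C_2e^(-3t)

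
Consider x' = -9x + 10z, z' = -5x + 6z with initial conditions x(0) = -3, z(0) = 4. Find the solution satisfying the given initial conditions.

Coefficient matrix A = [[-9, 10], [-5, 6]].
Characteristic polynomial det(A - λI) = λ^2 + 3λ - 4 = 0.
Eigenvalues λ = 1, -4.
For λ=1: (A-λI) row 1 is [-10, 10], so an eigenvector is (-1, -1).
For λ=-4: (A-λI) row 1 is [-5, 10], so an eigenvector is (-2, -1).
General solution: K_1e^(t)(-1,-1) + K_2e^(-4t)(-2,-1).
Applying x(0)=-3, z(0)=4 gives K_1=-11, K_2=7.

x(t) = 11e^(t) - 14e^(-4t), z(t) = 11e^(t) - 7e^(-4t)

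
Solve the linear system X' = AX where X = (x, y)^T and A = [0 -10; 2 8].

Coefficient matrix A = [[0, -10], [2, 8]].
Characteristic polynomial det(A - λI) = λ^2 - 8λ + 20 = 0.
Eigenvalues λ = 4 ± 2i (complex conjugate pair).
For λ=4+2i: an eigenvector is (2,-1) - i(1,0) = (2 - i, -1).
A real fundamental pair from Re and Im of e^((4+2i)t)v: X_1 = e^(4t)(cos(2t)·(2,-1) + sin(2t)·(1,0)), X_2 = e^(4t)(sin(2t)·(2,-1) - cos(2t)·(1,0)).
General solution: C_1X_1 + C_2X_2.

x(t) = C_1e^(4t)sin(2t) + 2C_1e^(4t)cos(2t) + 2C_2e^(4t)sin(2t) - C_2e^(4t)cos(2t), y(t) = -C_1e^(4t)cos(2t) - C_2e^(4t)sin(2t)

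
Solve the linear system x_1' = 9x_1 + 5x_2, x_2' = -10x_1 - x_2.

Coefficient matrix A = [[9, 5], [-10, -1]].
Characteristic polynomial det(A - λI) = λ^2 - 8λ + 41 = 0.
Eigenvalues λ = 4 ± 5i (complex conjugate pair).
For λ=4+5i: an eigenvector is (0,1) - i(1,-1) = (0 - i, 1 + i).
A real fundamental pair from Re and Im of e^((4+5i)t)v: X_1 = e^(4t)(cos(5t)·(0,1) + sin(5t)·(1,-1)), X_2 = e^(4t)(sin(5t)·(0,1) - cos(5t)·(1,-1)).
General solution: c_1X_1 + c_2X_2.

x_1(t) = c_1e^(4t)sin(5t) - c_2e^(4t)cos(5t), x_2(t) = -c_1e^(4t)sin(5t) + c_1e^(4t)cos(5t) + c_2e^(4t)sin(5t) + c_2e^(4t)cos(5t)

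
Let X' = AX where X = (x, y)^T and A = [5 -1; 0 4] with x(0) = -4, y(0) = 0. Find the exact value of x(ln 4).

-4096

A = [[5,-1],[0,4]]; eigenvalues λ = 4, 5.
Eigenvectors: (1,1) for λ=4, (-1,0) for λ=5.
From the initial condition, c_1 = 0, c_2 = 4.
x(ln 4) = (0)(4^4)(1) + (4)(4^5)(-1) = -4096.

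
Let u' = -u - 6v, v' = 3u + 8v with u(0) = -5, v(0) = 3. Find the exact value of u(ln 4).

A = [[-1,-6],[3,8]]; eigenvalues λ = 5, 2.
Eigenvectors: (1,-1) for λ=5, (2,-1) for λ=2.
From the initial condition, c_1 = -1, c_2 = -2.
u(ln 4) = (-1)(4^5)(1) + (-2)(4^2)(2) = -1088.

-1088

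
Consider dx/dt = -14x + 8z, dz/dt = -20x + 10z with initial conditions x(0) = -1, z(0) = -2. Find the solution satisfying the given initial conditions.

x(t) = -e^(-2t)sin(4t) - e^(-2t)cos(4t), z(t) = -e^(-2t)sin(4t) - 2e^(-2t)cos(4t)

Coefficient matrix A = [[-14, 8], [-20, 10]].
Characteristic polynomial det(A - λI) = λ^2 + 4λ + 20 = 0.
Eigenvalues λ = -2 ± 4i (complex conjugate pair).
For λ=-2+4i: an eigenvector is (1,2) - i(1,1) = (1 - i, 2 - i).
A real fundamental pair from Re and Im of e^((-2+4i)t)v: X_1 = e^(-2t)(cos(4t)·(1,2) + sin(4t)·(1,1)), X_2 = e^(-2t)(sin(4t)·(1,2) - cos(4t)·(1,1)).
General solution: K_1X_1 + K_2X_2.
Applying x(0)=-1, z(0)=-2 gives K_1=-1, K_2=0.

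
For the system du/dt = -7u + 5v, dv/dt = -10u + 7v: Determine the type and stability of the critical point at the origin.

center

A = [[-7,5],[-10,7]]; det(A-λI) = λ^2 + 1.
λ = 0 ± i: zero real part.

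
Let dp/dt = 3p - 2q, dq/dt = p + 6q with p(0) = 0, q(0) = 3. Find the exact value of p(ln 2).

A = [[3,-2],[1,6]]; eigenvalues λ = 5, 4.
Eigenvectors: (1,-1) for λ=5, (-2,1) for λ=4.
From the initial condition, c_1 = -6, c_2 = -3.
p(ln 2) = (-6)(2^5)(1) + (-3)(2^4)(-2) = -96.

-96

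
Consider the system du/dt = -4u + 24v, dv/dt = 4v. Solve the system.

Coefficient matrix A = [[-4, 24], [0, 4]].
Characteristic polynomial det(A - λI) = λ^2 - 16 = 0.
Eigenvalues λ = -4, 4.
For λ=-4: (A-λI) row 1 is [0, 24], so an eigenvector is (1, 0).
For λ=4: (A-λI) row 1 is [-8, 24], so an eigenvector is (3, 1).
General solution: K_1e^(-4t)(1,0) + K_2e^(4t)(3,1).

u(t) = K_1e^(-4t) + 3K_2e^(4t), v(t) = K_2e^(4t)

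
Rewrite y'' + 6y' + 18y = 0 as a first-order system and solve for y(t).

Let x_1 = y, x_2 = y'. Then x_1' = x_2 and x_2' = -18x_1 - 6x_2.
A = [[0,1],[-18,-6]]; det(A-λI) = λ^2 + 6λ + 18.
Eigenvalues λ = -3 ± 3i.

y(t) = c_1e^(-3t)cos(3t) + c_2e^(-3t)sin(3t)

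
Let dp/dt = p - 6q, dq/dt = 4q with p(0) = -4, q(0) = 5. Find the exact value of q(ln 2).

80

A = [[1,-6],[0,4]]; eigenvalues λ = 1, 4.
Eigenvectors: (1,0) for λ=1, (2,-1) for λ=4.
From the initial condition, c_1 = 6, c_2 = -5.
q(ln 2) = (6)(2^1)(0) + (-5)(2^4)(-1) = 80.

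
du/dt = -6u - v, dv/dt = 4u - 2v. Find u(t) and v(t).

Coefficient matrix A = [[-6, -1], [4, -2]].
Characteristic polynomial det(A - λI) = λ^2 + 8λ + 16 = 0.
Single eigenvalue λ = -4 with algebraic multiplicity 2.
Eigenvector v = (-1,2); generalized eigenvector w with (A-λI)w=v is (-1,3).
General solution: e^(-4t)[c_1·v + c_2·(t·v + w)].

u(t) = -c_1e^(-4t) - c_2te^(-4t) - c_2e^(-4t), v(t) = 2c_1e^(-4t) + 2c_2te^(-4t) + 3c_2e^(-4t)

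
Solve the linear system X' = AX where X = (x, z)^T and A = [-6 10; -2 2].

Coefficient matrix A = [[-6, 10], [-2, 2]].
Characteristic polynomial det(A - λI) = λ^2 + 4λ + 8 = 0.
Eigenvalues λ = -2 ± 2i (complex conjugate pair).
For λ=-2+2i: an eigenvector is (-2,-1) - i(-1,0) = (-2 + i, -1).
A real fundamental pair from Re and Im of e^((-2+2i)t)v: X_1 = e^(-2t)(cos(2t)·(-2,-1) + sin(2t)·(-1,0)), X_2 = e^(-2t)(sin(2t)·(-2,-1) - cos(2t)·(-1,0)).
General solution: K_1X_1 + K_2X_2.

x(t) = -K_1e^(-2t)sin(2t) - 2K_1e^(-2t)cos(2t) - 2K_2e^(-2t)sin(2t) + K_2e^(-2t)cos(2t), z(t) = -K_1e^(-2t)cos(2t) - K_2e^(-2t)sin(2t)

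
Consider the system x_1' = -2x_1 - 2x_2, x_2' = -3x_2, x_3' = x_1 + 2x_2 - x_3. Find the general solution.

x_1(t) = 2c_1e^(-3t) + c_2e^(-2t), x_2(t) = c_1e^(-3t), x_3(t) = -2c_1e^(-3t) - c_2e^(-2t) + c_3e^(-t)

Coefficient matrix A = [[-2, -2, 0], [0, -3, 0], [1, 2, -1]].
det(A - λI) = 0 gives eigenvalues λ = -3, -2, -1.
For λ=-3: eigenvector (2,1,-2).
For λ=-2: eigenvector (1,0,-1).
For λ=-1: eigenvector (0,0,1).
General solution: c_1e^(-3t)(2,1,-2) + c_2e^(-2t)(1,0,-1) + c_3e^(-t)(0,0,1).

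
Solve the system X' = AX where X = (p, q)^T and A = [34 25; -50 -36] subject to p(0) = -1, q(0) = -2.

Coefficient matrix A = [[34, 25], [-50, -36]].
Characteristic polynomial det(A - λI) = λ^2 + 2λ + 26 = 0.
Eigenvalues λ = -1 ± 5i (complex conjugate pair).
For λ=-1+5i: an eigenvector is (2,-3) - i(-1,1) = (2 + i, -3 - i).
A real fundamental pair from Re and Im of e^((-1+5i)t)v: X_1 = e^(-t)(cos(5t)·(2,-3) + sin(5t)·(-1,1)), X_2 = e^(-t)(sin(5t)·(2,-3) - cos(5t)·(-1,1)).
General solution: c_1X_1 + c_2X_2.
Applying p(0)=-1, q(0)=-2 gives c_1=3, c_2=-7.

p(t) = -17e^(-t)sin(5t) - e^(-t)cos(5t), q(t) = 24e^(-t)sin(5t) - 2e^(-t)cos(5t)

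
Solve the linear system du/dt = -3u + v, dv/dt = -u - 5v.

Coefficient matrix A = [[-3, 1], [-1, -5]].
Characteristic polynomial det(A - λI) = λ^2 + 8λ + 16 = 0.
Single eigenvalue λ = -4 with algebraic multiplicity 2.
Eigenvector v = (1,-1); generalized eigenvector w with (A-λI)w=v is (1,0).
General solution: e^(-4t)[c_1·v + c_2·(t·v + w)].

u(t) = c_1e^(-4t) + c_2te^(-4t) + c_2e^(-4t), v(t) = -c_1e^(-4t) - c_2te^(-4t)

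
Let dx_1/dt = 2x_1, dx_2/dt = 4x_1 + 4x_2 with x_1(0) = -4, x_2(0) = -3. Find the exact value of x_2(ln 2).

-144

A = [[2,0],[4,4]]; eigenvalues λ = 4, 2.
Eigenvectors: (0,-1) for λ=4, (1,-2) for λ=2.
From the initial condition, c_1 = 11, c_2 = -4.
x_2(ln 2) = (11)(2^4)(-1) + (-4)(2^2)(-2) = -144.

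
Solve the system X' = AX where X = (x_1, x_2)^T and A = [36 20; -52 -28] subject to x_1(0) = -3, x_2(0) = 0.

Coefficient matrix A = [[36, 20], [-52, -28]].
Characteristic polynomial det(A - λI) = λ^2 - 8λ + 32 = 0.
Eigenvalues λ = 4 ± 4i (complex conjugate pair).
For λ=4+4i: an eigenvector is (1,-2) - i(-2,3) = (1 + 2i, -2 - 3i).
A real fundamental pair from Re and Im of e^((4+4i)t)v: X_1 = e^(4t)(cos(4t)·(1,-2) + sin(4t)·(-2,3)), X_2 = e^(4t)(sin(4t)·(1,-2) - cos(4t)·(-2,3)).
General solution: C_1X_1 + C_2X_2.
Applying x_1(0)=-3, x_2(0)=0 gives C_1=9, C_2=-6.

x_1(t) = -24e^(4t)sin(4t) - 3e^(4t)cos(4t), x_2(t) = 39e^(4t)sin(4t)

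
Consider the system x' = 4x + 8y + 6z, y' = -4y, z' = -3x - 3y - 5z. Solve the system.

x(t) = -K_1e^(-4t) - K_2e^(-2t) - 2K_3e^(t), y(t) = K_1e^(-4t), z(t) = K_2e^(-2t) + K_3e^(t)

Coefficient matrix A = [[4, 8, 6], [0, -4, 0], [-3, -3, -5]].
det(A - λI) = 0 gives eigenvalues λ = -4, -2, 1.
For λ=-4: eigenvector (-1,1,0).
For λ=-2: eigenvector (-1,0,1).
For λ=1: eigenvector (-2,0,1).
General solution: K_1e^(-4t)(-1,1,0) + K_2e^(-2t)(-1,0,1) + K_3e^(t)(-2,0,1).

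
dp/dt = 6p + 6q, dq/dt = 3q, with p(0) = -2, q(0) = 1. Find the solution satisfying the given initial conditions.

Coefficient matrix A = [[6, 6], [0, 3]].
Characteristic polynomial det(A - λI) = λ^2 - 9λ + 18 = 0.
Eigenvalues λ = 6, 3.
For λ=6: (A-λI) row 1 is [0, 6], so an eigenvector is (1, 0).
For λ=3: (A-λI) row 1 is [3, 6], so an eigenvector is (2, -1).
General solution: C_1e^(6t)(1,0) + C_2e^(3t)(2,-1).
Applying p(0)=-2, q(0)=1 gives C_1=0, C_2=-1.

p(t) = -2e^(3t), q(t) = e^(3t)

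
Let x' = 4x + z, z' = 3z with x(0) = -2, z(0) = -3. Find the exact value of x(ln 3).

A = [[4,1],[0,3]]; eigenvalues λ = 4, 3.
Eigenvectors: (-1,0) for λ=4, (-1,1) for λ=3.
From the initial condition, c_1 = 5, c_2 = -3.
x(ln 3) = (5)(3^4)(-1) + (-3)(3^3)(-1) = -324.

-324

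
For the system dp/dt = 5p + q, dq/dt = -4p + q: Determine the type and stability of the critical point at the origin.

A = [[5,1],[-4,1]]; det(A-λI) = λ^2 - 6λ + 9.
repeated λ = 3 with a single eigenvector.

unstable improper node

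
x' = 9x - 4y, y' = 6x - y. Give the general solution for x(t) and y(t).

Coefficient matrix A = [[9, -4], [6, -1]].
Characteristic polynomial det(A - λI) = λ^2 - 8λ + 15 = 0.
Eigenvalues λ = 5, 3.
For λ=5: (A-λI) row 1 is [4, -4], so an eigenvector is (-1, -1).
For λ=3: (A-λI) row 1 is [6, -4], so an eigenvector is (2, 3).
General solution: C_1e^(5t)(-1,-1) + C_2e^(3t)(2,3).

x(t) = -C_1e^(5t) + 2C_2e^(3t), y(t) = -C_1e^(5t) + 3C_2e^(3t)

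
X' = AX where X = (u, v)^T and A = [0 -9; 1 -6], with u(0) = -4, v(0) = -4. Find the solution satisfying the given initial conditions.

Coefficient matrix A = [[0, -9], [1, -6]].
Characteristic polynomial det(A - λI) = λ^2 + 6λ + 9 = 0.
Single eigenvalue λ = -3 with algebraic multiplicity 2.
Eigenvector v = (3,1); generalized eigenvector w with (A-λI)w=v is (1,0).
General solution: e^(-3t)[c_1·v + c_2·(t·v + w)].
Applying u(0)=-4, v(0)=-4 gives c_1=-4, c_2=8.

u(t) = 24te^(-3t) - 4e^(-3t), v(t) = 8te^(-3t) - 4e^(-3t)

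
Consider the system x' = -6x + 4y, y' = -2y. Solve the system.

x(t) = K_1e^(-6t) - K_2e^(-2t), y(t) = -K_2e^(-2t)

Coefficient matrix A = [[-6, 4], [0, -2]].
Characteristic polynomial det(A - λI) = λ^2 + 8λ + 12 = 0.
Eigenvalues λ = -6, -2.
For λ=-6: (A-λI) row 1 is [0, 4], so an eigenvector is (1, 0).
For λ=-2: (A-λI) row 1 is [-4, 4], so an eigenvector is (-1, -1).
General solution: K_1e^(-6t)(1,0) + K_2e^(-2t)(-1,-1).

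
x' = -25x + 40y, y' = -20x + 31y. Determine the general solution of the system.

Coefficient matrix A = [[-25, 40], [-20, 31]].
Characteristic polynomial det(A - λI) = λ^2 - 6λ + 25 = 0.
Eigenvalues λ = 3 ± 4i (complex conjugate pair).
For λ=3+4i: an eigenvector is (-1,-1) - i(-3,-2) = (-1 + 3i, -1 + 2i).
A real fundamental pair from Re and Im of e^((3+4i)t)v: X_1 = e^(3t)(cos(4t)·(-1,-1) + sin(4t)·(-3,-2)), X_2 = e^(3t)(sin(4t)·(-1,-1) - cos(4t)·(-3,-2)).
General solution: C_1X_1 + C_2X_2.

x(t) = -3C_1e^(3t)sin(4t) - C_1e^(3t)cos(4t) - C_2e^(3t)sin(4t) + 3C_2e^(3t)cos(4t), y(t) = -2C_1e^(3t)sin(4t) - C_1e^(3t)cos(4t) - C_2e^(3t)sin(4t) + 2C_2e^(3t)cos(4t)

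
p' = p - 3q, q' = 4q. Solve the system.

p(t) = C_1e^(t) - C_2e^(4t), q(t) = C_2e^(4t)

Coefficient matrix A = [[1, -3], [0, 4]].
Characteristic polynomial det(A - λI) = λ^2 - 5λ + 4 = 0.
Eigenvalues λ = 1, 4.
For λ=1: (A-λI) row 1 is [0, -3], so an eigenvector is (1, 0).
For λ=4: (A-λI) row 1 is [-3, -3], so an eigenvector is (-1, 1).
General solution: C_1e^(t)(1,0) + C_2e^(4t)(-1,1).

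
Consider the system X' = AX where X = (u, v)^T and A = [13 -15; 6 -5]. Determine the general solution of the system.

Coefficient matrix A = [[13, -15], [6, -5]].
Characteristic polynomial det(A - λI) = λ^2 - 8λ + 25 = 0.
Eigenvalues λ = 4 ± 3i (complex conjugate pair).
For λ=4+3i: an eigenvector is (2,1) - i(1,1) = (2 - i, 1 - i).
A real fundamental pair from Re and Im of e^((4+3i)t)v: X_1 = e^(4t)(cos(3t)·(2,1) + sin(3t)·(1,1)), X_2 = e^(4t)(sin(3t)·(2,1) - cos(3t)·(1,1)).
General solution: c_1X_1 + c_2X_2.

u(t) = c_1e^(4t)sin(3t) + 2c_1e^(4t)cos(3t) + 2c_2e^(4t)sin(3t) - c_2e^(4t)cos(3t), v(t) = c_1e^(4t)sin(3t) + c_1e^(4t)cos(3t) + c_2e^(4t)sin(3t) - c_2e^(4t)cos(3t)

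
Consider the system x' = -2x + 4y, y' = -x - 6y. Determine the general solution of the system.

Coefficient matrix A = [[-2, 4], [-1, -6]].
Characteristic polynomial det(A - λI) = λ^2 + 8λ + 16 = 0.
Single eigenvalue λ = -4 with algebraic multiplicity 2.
Eigenvector v = (2,-1); generalized eigenvector w with (A-λI)w=v is (-1,1).
General solution: e^(-4t)[K_1·v + K_2·(t·v + w)].

x(t) = 2K_1e^(-4t) + 2K_2te^(-4t) - K_2e^(-4t), y(t) = -K_1e^(-4t) - K_2te^(-4t) + K_2e^(-4t)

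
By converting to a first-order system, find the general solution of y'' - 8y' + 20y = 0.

y(t) = c_1e^(4t)cos(2t) + c_2e^(4t)sin(2t)

Let x_1 = y, x_2 = y'. Then x_1' = x_2 and x_2' = -20x_1 + 8x_2.
A = [[0,1],[-20,8]]; det(A-λI) = λ^2 - 8λ + 20.
Eigenvalues λ = 4 ± 2i.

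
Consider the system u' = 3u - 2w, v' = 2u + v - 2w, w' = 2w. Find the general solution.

u(t) = c_2e^(3t) + 2c_3e^(2t), v(t) = c_1e^(t) + c_2e^(3t) + 2c_3e^(2t), w(t) = c_3e^(2t)

Coefficient matrix A = [[3, 0, -2], [2, 1, -2], [0, 0, 2]].
det(A - λI) = 0 gives eigenvalues λ = 1, 3, 2.
For λ=1: eigenvector (0,1,0).
For λ=3: eigenvector (1,1,0).
For λ=2: eigenvector (2,2,1).
General solution: c_1e^(t)(0,1,0) + c_2e^(3t)(1,1,0) + c_3e^(2t)(2,2,1).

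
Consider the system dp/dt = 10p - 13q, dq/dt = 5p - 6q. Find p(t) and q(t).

p(t) = -3C_1e^(2t)sin(t) - 2C_1e^(2t)cos(t) - 2C_2e^(2t)sin(t) + 3C_2e^(2t)cos(t), q(t) = -2C_1e^(2t)sin(t) - C_1e^(2t)cos(t) - C_2e^(2t)sin(t) + 2C_2e^(2t)cos(t)

Coefficient matrix A = [[10, -13], [5, -6]].
Characteristic polynomial det(A - λI) = λ^2 - 4λ + 5 = 0.
Eigenvalues λ = 2 ± i (complex conjugate pair).
For λ=2+i: an eigenvector is (-2,-1) - i(-3,-2) = (-2 + 3i, -1 + 2i).
A real fundamental pair from Re and Im of e^((2+i)t)v: X_1 = e^(2t)(cos(t)·(-2,-1) + sin(t)·(-3,-2)), X_2 = e^(2t)(sin(t)·(-2,-1) - cos(t)·(-3,-2)).
General solution: C_1X_1 + C_2X_2.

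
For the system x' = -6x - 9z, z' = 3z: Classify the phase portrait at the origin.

A = [[-6,-9],[0,3]]; det(A-λI) = λ^2 + 3λ - 18.
λ = 3, -6: opposite signs.

saddle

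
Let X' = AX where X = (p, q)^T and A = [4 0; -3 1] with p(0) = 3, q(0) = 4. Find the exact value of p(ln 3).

243

A = [[4,0],[-3,1]]; eigenvalues λ = 4, 1.
Eigenvectors: (1,-1) for λ=4, (0,1) for λ=1.
From the initial condition, c_1 = 3, c_2 = 7.
p(ln 3) = (3)(3^4)(1) + (7)(3^1)(0) = 243.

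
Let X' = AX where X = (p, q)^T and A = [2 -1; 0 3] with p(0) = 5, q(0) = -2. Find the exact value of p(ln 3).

81

A = [[2,-1],[0,3]]; eigenvalues λ = 3, 2.
Eigenvectors: (1,-1) for λ=3, (1,0) for λ=2.
From the initial condition, c_1 = 2, c_2 = 3.
p(ln 3) = (2)(3^3)(1) + (3)(3^2)(1) = 81.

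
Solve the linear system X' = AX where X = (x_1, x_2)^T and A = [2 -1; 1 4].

x_1(t) = c_1e^(3t) + c_2te^(3t) + 2c_2e^(3t), x_2(t) = -c_1e^(3t) - c_2te^(3t) - 3c_2e^(3t)

Coefficient matrix A = [[2, -1], [1, 4]].
Characteristic polynomial det(A - λI) = λ^2 - 6λ + 9 = 0.
Single eigenvalue λ = 3 with algebraic multiplicity 2.
Eigenvector v = (1,-1); generalized eigenvector w with (A-λI)w=v is (2,-3).
General solution: e^(3t)[c_1·v + c_2·(t·v + w)].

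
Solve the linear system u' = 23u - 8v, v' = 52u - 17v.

u(t) = -c_1e^(3t)sin(4t) + c_1e^(3t)cos(4t) + c_2e^(3t)sin(4t) + c_2e^(3t)cos(4t), v(t) = -2c_1e^(3t)sin(4t) + 3c_1e^(3t)cos(4t) + 3c_2e^(3t)sin(4t) + 2c_2e^(3t)cos(4t)

Coefficient matrix A = [[23, -8], [52, -17]].
Characteristic polynomial det(A - λI) = λ^2 - 6λ + 25 = 0.
Eigenvalues λ = 3 ± 4i (complex conjugate pair).
For λ=3+4i: an eigenvector is (1,3) - i(-1,-2) = (1 + i, 3 + 2i).
A real fundamental pair from Re and Im of e^((3+4i)t)v: X_1 = e^(3t)(cos(4t)·(1,3) + sin(4t)·(-1,-2)), X_2 = e^(3t)(sin(4t)·(1,3) - cos(4t)·(-1,-2)).
General solution: c_1X_1 + c_2X_2.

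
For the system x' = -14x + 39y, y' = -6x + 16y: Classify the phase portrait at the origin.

unstable spiral

A = [[-14,39],[-6,16]]; det(A-λI) = λ^2 - 2λ + 10.
λ = 1 ± 3i: positive real part.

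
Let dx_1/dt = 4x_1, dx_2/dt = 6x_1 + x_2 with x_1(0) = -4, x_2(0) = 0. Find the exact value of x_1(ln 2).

-64

A = [[4,0],[6,1]]; eigenvalues λ = 4, 1.
Eigenvectors: (-1,-2) for λ=4, (0,1) for λ=1.
From the initial condition, c_1 = 4, c_2 = 8.
x_1(ln 2) = (4)(2^4)(-1) + (8)(2^1)(0) = -64.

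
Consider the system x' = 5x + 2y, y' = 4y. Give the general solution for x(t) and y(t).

x(t) = -c_1e^(5t) - 2c_2e^(4t), y(t) = c_2e^(4t)

Coefficient matrix A = [[5, 2], [0, 4]].
Characteristic polynomial det(A - λI) = λ^2 - 9λ + 20 = 0.
Eigenvalues λ = 5, 4.
For λ=5: (A-λI) row 1 is [0, 2], so an eigenvector is (-1, 0).
For λ=4: (A-λI) row 1 is [1, 2], so an eigenvector is (-2, 1).
General solution: c_1e^(5t)(-1,0) + c_2e^(4t)(-2,1).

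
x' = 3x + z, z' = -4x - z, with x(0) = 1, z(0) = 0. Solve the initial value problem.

Coefficient matrix A = [[3, 1], [-4, -1]].
Characteristic polynomial det(A - λI) = λ^2 - 2λ + 1 = 0.
Single eigenvalue λ = 1 with algebraic multiplicity 2.
Eigenvector v = (-1,2); generalized eigenvector w with (A-λI)w=v is (-2,3).
General solution: e^(t)[K_1·v + K_2·(t·v + w)].
Applying x(0)=1, z(0)=0 gives K_1=3, K_2=-2.

x(t) = 2te^(t) + e^(t), z(t) = -4te^(t)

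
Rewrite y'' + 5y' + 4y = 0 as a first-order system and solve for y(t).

y(t) = C_1e^(-t) + C_2e^(-4t)

Let x_1 = y, x_2 = y'. Then x_1' = x_2 and x_2' = -4x_1 - 5x_2.
A = [[0,1],[-4,-5]]; det(A-λI) = λ^2 + 5λ + 4.
Eigenvalues λ = -1, -4 with eigenvectors (1,-1), (1,-4).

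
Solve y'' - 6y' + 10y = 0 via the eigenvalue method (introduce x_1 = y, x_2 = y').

Let x_1 = y, x_2 = y'. Then x_1' = x_2 and x_2' = -10x_1 + 6x_2.
A = [[0,1],[-10,6]]; det(A-λI) = λ^2 - 6λ + 10.
Eigenvalues λ = 3 ± i.

y(t) = C_1e^(3t)cos(t) + C_2e^(3t)sin(t)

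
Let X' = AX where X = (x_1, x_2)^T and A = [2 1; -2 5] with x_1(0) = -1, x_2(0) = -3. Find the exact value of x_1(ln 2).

-24

A = [[2,1],[-2,5]]; eigenvalues λ = 3, 4.
Eigenvectors: (-1,-1) for λ=3, (1,2) for λ=4.
From the initial condition, c_1 = -1, c_2 = -2.
x_1(ln 2) = (-1)(2^3)(-1) + (-2)(2^4)(1) = -24.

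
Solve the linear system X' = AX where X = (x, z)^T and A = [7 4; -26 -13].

Coefficient matrix A = [[7, 4], [-26, -13]].
Characteristic polynomial det(A - λI) = λ^2 + 6λ + 13 = 0.
Eigenvalues λ = -3 ± 2i (complex conjugate pair).
For λ=-3+2i: an eigenvector is (-1,3) - i(1,-2) = (-1 - i, 3 + 2i).
A real fundamental pair from Re and Im of e^((-3+2i)t)v: X_1 = e^(-3t)(cos(2t)·(-1,3) + sin(2t)·(1,-2)), X_2 = e^(-3t)(sin(2t)·(-1,3) - cos(2t)·(1,-2)).
General solution: c_1X_1 + c_2X_2.

x(t) = c_1e^(-3t)sin(2t) - c_1e^(-3t)cos(2t) - c_2e^(-3t)sin(2t) - c_2e^(-3t)cos(2t), z(t) = -2c_1e^(-3t)sin(2t) + 3c_1e^(-3t)cos(2t) + 3c_2e^(-3t)sin(2t) + 2c_2e^(-3t)cos(2t)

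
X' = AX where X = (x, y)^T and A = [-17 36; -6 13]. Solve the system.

x(t) = -3c_1e^(-5t) + 2c_2e^(t), y(t) = -c_1e^(-5t) + c_2e^(t)

Coefficient matrix A = [[-17, 36], [-6, 13]].
Characteristic polynomial det(A - λI) = λ^2 + 4λ - 5 = 0.
Eigenvalues λ = -5, 1.
For λ=-5: (A-λI) row 1 is [-12, 36], so an eigenvector is (-3, -1).
For λ=1: (A-λI) row 1 is [-18, 36], so an eigenvector is (2, 1).
General solution: c_1e^(-5t)(-3,-1) + c_2e^(t)(2,1).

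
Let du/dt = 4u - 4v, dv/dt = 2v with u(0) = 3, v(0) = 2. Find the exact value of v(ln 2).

A = [[4,-4],[0,2]]; eigenvalues λ = 4, 2.
Eigenvectors: (-1,0) for λ=4, (2,1) for λ=2.
From the initial condition, c_1 = 1, c_2 = 2.
v(ln 2) = (1)(2^4)(0) + (2)(2^2)(1) = 8.

8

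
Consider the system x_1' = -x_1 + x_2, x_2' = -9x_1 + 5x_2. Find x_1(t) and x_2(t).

Coefficient matrix A = [[-1, 1], [-9, 5]].
Characteristic polynomial det(A - λI) = λ^2 - 4λ + 4 = 0.
Single eigenvalue λ = 2 with algebraic multiplicity 2.
Eigenvector v = (-1,-3); generalized eigenvector w with (A-λI)w=v is (1,2).
General solution: e^(2t)[c_1·v + c_2·(t·v + w)].

x_1(t) = -c_1e^(2t) - c_2te^(2t) + c_2e^(2t), x_2(t) = -3c_1e^(2t) - 3c_2te^(2t) + 2c_2e^(2t)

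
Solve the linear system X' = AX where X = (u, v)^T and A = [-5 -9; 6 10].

u(t) = -3C_1e^(t) - C_2e^(4t), v(t) = 2C_1e^(t) + C_2e^(4t)

Coefficient matrix A = [[-5, -9], [6, 10]].
Characteristic polynomial det(A - λI) = λ^2 - 5λ + 4 = 0.
Eigenvalues λ = 1, 4.
For λ=1: (A-λI) row 1 is [-6, -9], so an eigenvector is (-3, 2).
For λ=4: (A-λI) row 1 is [-9, -9], so an eigenvector is (-1, 1).
General solution: C_1e^(t)(-3,2) + C_2e^(4t)(-1,1).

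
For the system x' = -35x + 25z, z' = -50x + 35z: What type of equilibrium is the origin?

center

A = [[-35,25],[-50,35]]; det(A-λI) = λ^2 + 25.
λ = 0 ± 5i: zero real part.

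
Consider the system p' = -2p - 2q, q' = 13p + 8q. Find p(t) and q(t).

Coefficient matrix A = [[-2, -2], [13, 8]].
Characteristic polynomial det(A - λI) = λ^2 - 6λ + 10 = 0.
Eigenvalues λ = 3 ± i (complex conjugate pair).
For λ=3+i: an eigenvector is (-1,3) - i(-1,2) = (-1 + i, 3 - 2i).
A real fundamental pair from Re and Im of e^((3+i)t)v: X_1 = e^(3t)(cos(t)·(-1,3) + sin(t)·(-1,2)), X_2 = e^(3t)(sin(t)·(-1,3) - cos(t)·(-1,2)).
General solution: C_1X_1 + C_2X_2.

p(t) = -C_1e^(3t)sin(t) - C_1e^(3t)cos(t) - C_2e^(3t)sin(t) + C_2e^(3t)cos(t), q(t) = 2C_1e^(3t)sin(t) + 3C_1e^(3t)cos(t) + 3C_2e^(3t)sin(t) - 2C_2e^(3t)cos(t)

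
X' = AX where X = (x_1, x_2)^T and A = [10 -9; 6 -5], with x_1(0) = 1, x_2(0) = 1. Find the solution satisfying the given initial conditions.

Coefficient matrix A = [[10, -9], [6, -5]].
Characteristic polynomial det(A - λI) = λ^2 - 5λ + 4 = 0.
Eigenvalues λ = 4, 1.
For λ=4: (A-λI) row 1 is [6, -9], so an eigenvector is (3, 2).
For λ=1: (A-λI) row 1 is [9, -9], so an eigenvector is (-1, -1).
General solution: C_1e^(4t)(3,2) + C_2e^(t)(-1,-1).
Applying x_1(0)=1, x_2(0)=1 gives C_1=0, C_2=-1.

x_1(t) = e^(t), x_2(t) = e^(t)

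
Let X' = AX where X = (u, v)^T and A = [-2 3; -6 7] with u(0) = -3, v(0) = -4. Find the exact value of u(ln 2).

-20

A = [[-2,3],[-6,7]]; eigenvalues λ = 1, 4.
Eigenvectors: (-1,-1) for λ=1, (-1,-2) for λ=4.
From the initial condition, c_1 = 2, c_2 = 1.
u(ln 2) = (2)(2^1)(-1) + (1)(2^4)(-1) = -20.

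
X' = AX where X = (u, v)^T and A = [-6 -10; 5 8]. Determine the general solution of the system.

Coefficient matrix A = [[-6, -10], [5, 8]].
Characteristic polynomial det(A - λI) = λ^2 - 2λ + 2 = 0.
Eigenvalues λ = 1 ± i (complex conjugate pair).
For λ=1+i: an eigenvector is (3,-2) - i(-1,1) = (3 + i, -2 - i).
A real fundamental pair from Re and Im of e^((1+i)t)v: X_1 = e^(t)(cos(t)·(3,-2) + sin(t)·(-1,1)), X_2 = e^(t)(sin(t)·(3,-2) - cos(t)·(-1,1)).
General solution: C_1X_1 + C_2X_2.

u(t) = -C_1e^(t)sin(t) + 3C_1e^(t)cos(t) + 3C_2e^(t)sin(t) + C_2e^(t)cos(t), v(t) = C_1e^(t)sin(t) - 2C_1e^(t)cos(t) - 2C_2e^(t)sin(t) - C_2e^(t)cos(t)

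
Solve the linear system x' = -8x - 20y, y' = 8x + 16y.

x(t) = -2K_1e^(4t)sin(4t) - K_1e^(4t)cos(4t) - K_2e^(4t)sin(4t) + 2K_2e^(4t)cos(4t), y(t) = K_1e^(4t)sin(4t) + K_1e^(4t)cos(4t) + K_2e^(4t)sin(4t) - K_2e^(4t)cos(4t)

Coefficient matrix A = [[-8, -20], [8, 16]].
Characteristic polynomial det(A - λI) = λ^2 - 8λ + 32 = 0.
Eigenvalues λ = 4 ± 4i (complex conjugate pair).
For λ=4+4i: an eigenvector is (-1,1) - i(-2,1) = (-1 + 2i, 1 - i).
A real fundamental pair from Re and Im of e^((4+4i)t)v: X_1 = e^(4t)(cos(4t)·(-1,1) + sin(4t)·(-2,1)), X_2 = e^(4t)(sin(4t)·(-1,1) - cos(4t)·(-2,1)).
General solution: K_1X_1 + K_2X_2.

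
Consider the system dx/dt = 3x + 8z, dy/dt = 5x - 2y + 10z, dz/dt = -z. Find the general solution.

Coefficient matrix A = [[3, 0, 8], [5, -2, 10], [0, 0, -1]].
det(A - λI) = 0 gives eigenvalues λ = 3, -2, -1.
For λ=3: eigenvector (1,1,0).
For λ=-2: eigenvector (0,1,0).
For λ=-1: eigenvector (-2,0,1).
General solution: K_1e^(3t)(1,1,0) + K_2e^(-2t)(0,1,0) + K_3e^(-t)(-2,0,1).

x(t) = K_1e^(3t) - 2K_3e^(-t), y(t) = K_1e^(3t) + K_2e^(-2t), z(t) = K_3e^(-t)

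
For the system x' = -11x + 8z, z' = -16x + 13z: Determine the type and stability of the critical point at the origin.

saddle

A = [[-11,8],[-16,13]]; det(A-λI) = λ^2 - 2λ - 15.
λ = 5, -3: opposite signs.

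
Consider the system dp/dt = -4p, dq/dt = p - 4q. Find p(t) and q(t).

p(t) = K_2e^(-4t), q(t) = K_1e^(-4t) + K_2te^(-4t) - K_2e^(-4t)

Coefficient matrix A = [[-4, 0], [1, -4]].
Characteristic polynomial det(A - λI) = λ^2 + 8λ + 16 = 0.
Single eigenvalue λ = -4 with algebraic multiplicity 2.
Eigenvector v = (0,1); generalized eigenvector w with (A-λI)w=v is (1,-1).
General solution: e^(-4t)[K_1·v + K_2·(t·v + w)].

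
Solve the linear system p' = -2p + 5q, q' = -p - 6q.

Coefficient matrix A = [[-2, 5], [-1, -6]].
Characteristic polynomial det(A - λI) = λ^2 + 8λ + 17 = 0.
Eigenvalues λ = -4 ± i (complex conjugate pair).
For λ=-4+i: an eigenvector is (2,-1) - i(-1,0) = (2 + i, -1).
A real fundamental pair from Re and Im of e^((-4+i)t)v: X_1 = e^(-4t)(cos(t)·(2,-1) + sin(t)·(-1,0)), X_2 = e^(-4t)(sin(t)·(2,-1) - cos(t)·(-1,0)).
General solution: c_1X_1 + c_2X_2.

p(t) = -c_1e^(-4t)sin(t) + 2c_1e^(-4t)cos(t) + 2c_2e^(-4t)sin(t) + c_2e^(-4t)cos(t), q(t) = -c_1e^(-4t)cos(t) - c_2e^(-4t)sin(t)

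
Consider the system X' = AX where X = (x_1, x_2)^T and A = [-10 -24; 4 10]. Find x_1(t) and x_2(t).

Coefficient matrix A = [[-10, -24], [4, 10]].
Characteristic polynomial det(A - λI) = λ^2 - 4 = 0.
Eigenvalues λ = 2, -2.
For λ=2: (A-λI) row 1 is [-12, -24], so an eigenvector is (2, -1).
For λ=-2: (A-λI) row 1 is [-8, -24], so an eigenvector is (3, -1).
General solution: C_1e^(2t)(2,-1) + C_2e^(-2t)(3,-1).

x_1(t) = 2C_1e^(2t) + 3C_2e^(-2t), x_2(t) = -C_1e^(2t) - C_2e^(-2t)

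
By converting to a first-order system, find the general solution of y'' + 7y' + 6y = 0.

y(t) = K_1e^(-t) + K_2e^(-6t)

Let x_1 = y, x_2 = y'. Then x_1' = x_2 and x_2' = -6x_1 - 7x_2.
A = [[0,1],[-6,-7]]; det(A-λI) = λ^2 + 7λ + 6.
Eigenvalues λ = -1, -6 with eigenvectors (1,-1), (1,-6).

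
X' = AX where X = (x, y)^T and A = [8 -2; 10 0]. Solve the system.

Coefficient matrix A = [[8, -2], [10, 0]].
Characteristic polynomial det(A - λI) = λ^2 - 8λ + 20 = 0.
Eigenvalues λ = 4 ± 2i (complex conjugate pair).
For λ=4+2i: an eigenvector is (-1,-2) - i(0,-1) = (-1, -2 + i).
A real fundamental pair from Re and Im of e^((4+2i)t)v: X_1 = e^(4t)(cos(2t)·(-1,-2) + sin(2t)·(0,-1)), X_2 = e^(4t)(sin(2t)·(-1,-2) - cos(2t)·(0,-1)).
General solution: C_1X_1 + C_2X_2.

x(t) = -C_1e^(4t)cos(2t) - C_2e^(4t)sin(2t), y(t) = -C_1e^(4t)sin(2t) - 2C_1e^(4t)cos(2t) - 2C_2e^(4t)sin(2t) + C_2e^(4t)cos(2t)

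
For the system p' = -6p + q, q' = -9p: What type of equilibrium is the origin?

stable improper node

A = [[-6,1],[-9,0]]; det(A-λI) = λ^2 + 6λ + 9.
repeated λ = -3 with a single eigenvector.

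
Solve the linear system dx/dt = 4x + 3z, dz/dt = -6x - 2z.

Coefficient matrix A = [[4, 3], [-6, -2]].
Characteristic polynomial det(A - λI) = λ^2 - 2λ + 10 = 0.
Eigenvalues λ = 1 ± 3i (complex conjugate pair).
For λ=1+3i: an eigenvector is (0,-1) - i(-1,1) = (0 + i, -1 - i).
A real fundamental pair from Re and Im of e^((1+3i)t)v: X_1 = e^(t)(cos(3t)·(0,-1) + sin(3t)·(-1,1)), X_2 = e^(t)(sin(3t)·(0,-1) - cos(3t)·(-1,1)).
General solution: C_1X_1 + C_2X_2.

x(t) = -C_1e^(t)sin(3t) + C_2e^(t)cos(3t), z(t) = C_1e^(t)sin(3t) - C_1e^(t)cos(3t) - C_2e^(t)sin(3t) - C_2e^(t)cos(3t)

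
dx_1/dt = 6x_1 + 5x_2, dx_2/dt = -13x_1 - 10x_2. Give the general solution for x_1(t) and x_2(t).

Coefficient matrix A = [[6, 5], [-13, -10]].
Characteristic polynomial det(A - λI) = λ^2 + 4λ + 5 = 0.
Eigenvalues λ = -2 ± i (complex conjugate pair).
For λ=-2+i: an eigenvector is (-1,2) - i(2,-3) = (-1 - 2i, 2 + 3i).
A real fundamental pair from Re and Im of e^((-2+i)t)v: X_1 = e^(-2t)(cos(t)·(-1,2) + sin(t)·(2,-3)), X_2 = e^(-2t)(sin(t)·(-1,2) - cos(t)·(2,-3)).
General solution: K_1X_1 + K_2X_2.

x_1(t) = 2K_1e^(-2t)sin(t) - K_1e^(-2t)cos(t) - K_2e^(-2t)sin(t) - 2K_2e^(-2t)cos(t), x_2(t) = -3K_1e^(-2t)sin(t) + 2K_1e^(-2t)cos(t) + 2K_2e^(-2t)sin(t) + 3K_2e^(-2t)cos(t)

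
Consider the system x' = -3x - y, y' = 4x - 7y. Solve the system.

Coefficient matrix A = [[-3, -1], [4, -7]].
Characteristic polynomial det(A - λI) = λ^2 + 10λ + 25 = 0.
Single eigenvalue λ = -5 with algebraic multiplicity 2.
Eigenvector v = (1,2); generalized eigenvector w with (A-λI)w=v is (2,3).
General solution: e^(-5t)[C_1·v + C_2·(t·v + w)].

x(t) = C_1e^(-5t) + C_2te^(-5t) + 2C_2e^(-5t), y(t) = 2C_1e^(-5t) + 2C_2te^(-5t) + 3C_2e^(-5t)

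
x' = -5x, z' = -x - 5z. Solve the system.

x(t) = -c_2e^(-5t), z(t) = c_1e^(-5t) + c_2te^(-5t) - 2c_2e^(-5t)

Coefficient matrix A = [[-5, 0], [-1, -5]].
Characteristic polynomial det(A - λI) = λ^2 + 10λ + 25 = 0.
Single eigenvalue λ = -5 with algebraic multiplicity 2.
Eigenvector v = (0,1); generalized eigenvector w with (A-λI)w=v is (-1,-2).
General solution: e^(-5t)[c_1·v + c_2·(t·v + w)].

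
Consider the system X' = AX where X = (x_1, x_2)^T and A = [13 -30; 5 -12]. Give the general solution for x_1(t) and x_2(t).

Coefficient matrix A = [[13, -30], [5, -12]].
Characteristic polynomial det(A - λI) = λ^2 - λ - 6 = 0.
Eigenvalues λ = 3, -2.
For λ=3: (A-λI) row 1 is [10, -30], so an eigenvector is (-3, -1).
For λ=-2: (A-λI) row 1 is [15, -30], so an eigenvector is (-2, -1).
General solution: K_1e^(3t)(-3,-1) + K_2e^(-2t)(-2,-1).

x_1(t) = -3K_1e^(3t) - 2K_2e^(-2t), x_2(t) = -K_1e^(3t) - K_2e^(-2t)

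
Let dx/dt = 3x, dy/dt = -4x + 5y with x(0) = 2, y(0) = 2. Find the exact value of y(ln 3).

-378

A = [[3,0],[-4,5]]; eigenvalues λ = 5, 3.
Eigenvectors: (0,-1) for λ=5, (1,2) for λ=3.
From the initial condition, c_1 = 2, c_2 = 2.
y(ln 3) = (2)(3^5)(-1) + (2)(3^3)(2) = -378.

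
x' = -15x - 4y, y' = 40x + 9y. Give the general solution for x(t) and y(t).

x(t) = K_1e^(-3t)sin(4t) - K_2e^(-3t)cos(4t), y(t) = -3K_1e^(-3t)sin(4t) - K_1e^(-3t)cos(4t) - K_2e^(-3t)sin(4t) + 3K_2e^(-3t)cos(4t)

Coefficient matrix A = [[-15, -4], [40, 9]].
Characteristic polynomial det(A - λI) = λ^2 + 6λ + 25 = 0.
Eigenvalues λ = -3 ± 4i (complex conjugate pair).
For λ=-3+4i: an eigenvector is (0,-1) - i(1,-3) = (0 - i, -1 + 3i).
A real fundamental pair from Re and Im of e^((-3+4i)t)v: X_1 = e^(-3t)(cos(4t)·(0,-1) + sin(4t)·(1,-3)), X_2 = e^(-3t)(sin(4t)·(0,-1) - cos(4t)·(1,-3)).
General solution: K_1X_1 + K_2X_2.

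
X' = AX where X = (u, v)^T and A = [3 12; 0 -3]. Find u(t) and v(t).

Coefficient matrix A = [[3, 12], [0, -3]].
Characteristic polynomial det(A - λI) = λ^2 - 9 = 0.
Eigenvalues λ = 3, -3.
For λ=3: (A-λI) row 1 is [0, 12], so an eigenvector is (-1, 0).
For λ=-3: (A-λI) row 1 is [6, 12], so an eigenvector is (-2, 1).
General solution: K_1e^(3t)(-1,0) + K_2e^(-3t)(-2,1).

u(t) = -K_1e^(3t) - 2K_2e^(-3t), v(t) = K_2e^(-3t)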